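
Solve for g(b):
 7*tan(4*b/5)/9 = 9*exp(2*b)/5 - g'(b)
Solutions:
 g(b) = C1 + 9*exp(2*b)/10 + 35*log(cos(4*b/5))/36


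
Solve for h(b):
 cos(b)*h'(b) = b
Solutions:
 h(b) = C1 + Integral(b/cos(b), b)


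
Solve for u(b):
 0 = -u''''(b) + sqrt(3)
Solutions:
 u(b) = C1 + C2*b + C3*b^2 + C4*b^3 + sqrt(3)*b^4/24


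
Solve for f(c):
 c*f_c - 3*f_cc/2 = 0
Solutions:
 f(c) = C1 + C2*erfi(sqrt(3)*c/3)


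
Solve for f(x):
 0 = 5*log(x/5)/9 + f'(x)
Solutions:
 f(x) = C1 - 5*x*log(x)/9 + 5*x/9 + 5*x*log(5)/9


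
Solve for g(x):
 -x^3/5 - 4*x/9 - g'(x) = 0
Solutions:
 g(x) = C1 - x^4/20 - 2*x^2/9


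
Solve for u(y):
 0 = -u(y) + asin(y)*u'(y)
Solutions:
 u(y) = C1*exp(Integral(1/asin(y), y))


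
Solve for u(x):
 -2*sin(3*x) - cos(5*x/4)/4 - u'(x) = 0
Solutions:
 u(x) = C1 - sin(5*x/4)/5 + 2*cos(3*x)/3


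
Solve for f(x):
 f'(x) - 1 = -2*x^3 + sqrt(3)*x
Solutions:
 f(x) = C1 - x^4/2 + sqrt(3)*x^2/2 + x


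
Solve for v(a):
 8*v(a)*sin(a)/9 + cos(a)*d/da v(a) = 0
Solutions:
 v(a) = C1*cos(a)^(8/9)


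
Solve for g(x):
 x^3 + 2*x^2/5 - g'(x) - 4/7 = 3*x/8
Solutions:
 g(x) = C1 + x^4/4 + 2*x^3/15 - 3*x^2/16 - 4*x/7


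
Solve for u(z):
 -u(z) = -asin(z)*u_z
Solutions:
 u(z) = C1*exp(Integral(1/asin(z), z))


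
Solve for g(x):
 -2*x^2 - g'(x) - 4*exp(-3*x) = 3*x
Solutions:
 g(x) = C1 - 2*x^3/3 - 3*x^2/2 + 4*exp(-3*x)/3


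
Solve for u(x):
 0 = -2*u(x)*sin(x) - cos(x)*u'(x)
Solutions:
 u(x) = C1*cos(x)^2


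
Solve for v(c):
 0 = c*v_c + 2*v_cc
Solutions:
 v(c) = C1 + C2*erf(c/2)


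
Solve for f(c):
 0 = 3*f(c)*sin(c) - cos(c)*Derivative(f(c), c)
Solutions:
 f(c) = C1/cos(c)^3


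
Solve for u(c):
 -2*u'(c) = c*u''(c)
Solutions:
 u(c) = C1 + C2/c


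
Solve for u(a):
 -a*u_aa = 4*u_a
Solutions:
 u(a) = C1 + C2/a^3


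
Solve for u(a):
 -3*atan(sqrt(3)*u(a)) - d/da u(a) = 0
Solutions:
 Integral(1/atan(sqrt(3)*_y), (_y, u(a))) = C1 - 3*a


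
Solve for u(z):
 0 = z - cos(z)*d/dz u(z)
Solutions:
 u(z) = C1 + Integral(z/cos(z), z)


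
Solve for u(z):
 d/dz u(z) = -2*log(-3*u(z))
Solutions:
 Integral(1/(log(-_y) + log(3)), (_y, u(z)))/2 = C1 - z


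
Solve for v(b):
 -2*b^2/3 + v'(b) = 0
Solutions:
 v(b) = C1 + 2*b^3/9


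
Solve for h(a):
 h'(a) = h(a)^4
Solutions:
 h(a) = (-1/(C1 + 3*a))^(1/3)
 h(a) = (-1/(C1 + a))^(1/3)*(-3^(2/3) - 3*3^(1/6)*I)/6
 h(a) = (-1/(C1 + a))^(1/3)*(-3^(2/3) + 3*3^(1/6)*I)/6


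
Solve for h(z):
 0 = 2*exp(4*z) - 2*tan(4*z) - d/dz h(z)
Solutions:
 h(z) = C1 + exp(4*z)/2 + log(cos(4*z))/2


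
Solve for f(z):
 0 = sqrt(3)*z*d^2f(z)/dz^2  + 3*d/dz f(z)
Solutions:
 f(z) = C1 + C2*z^(1 - sqrt(3))


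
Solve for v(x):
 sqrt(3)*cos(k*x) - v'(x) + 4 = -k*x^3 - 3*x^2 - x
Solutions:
 v(x) = C1 + k*x^4/4 + x^3 + x^2/2 + 4*x + sqrt(3)*sin(k*x)/k


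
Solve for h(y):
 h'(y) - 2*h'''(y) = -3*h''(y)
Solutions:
 h(y) = C1 + C2*exp(y*(3 - sqrt(17))/4) + C3*exp(y*(3 + sqrt(17))/4)


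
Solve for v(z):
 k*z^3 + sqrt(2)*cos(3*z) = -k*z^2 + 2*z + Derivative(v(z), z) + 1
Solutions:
 v(z) = C1 + k*z^4/4 + k*z^3/3 - z^2 - z + sqrt(2)*sin(3*z)/3


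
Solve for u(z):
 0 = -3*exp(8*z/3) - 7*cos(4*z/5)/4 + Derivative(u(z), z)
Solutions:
 u(z) = C1 + 9*exp(8*z/3)/8 + 35*sin(4*z/5)/16


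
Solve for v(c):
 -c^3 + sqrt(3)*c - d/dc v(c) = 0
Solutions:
 v(c) = C1 - c^4/4 + sqrt(3)*c^2/2


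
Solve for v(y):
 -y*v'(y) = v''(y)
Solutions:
 v(y) = C1 + C2*erf(sqrt(2)*y/2)


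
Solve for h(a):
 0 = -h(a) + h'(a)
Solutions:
 h(a) = C1*exp(a)


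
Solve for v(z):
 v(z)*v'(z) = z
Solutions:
 v(z) = -sqrt(C1 + z^2)
 v(z) = sqrt(C1 + z^2)


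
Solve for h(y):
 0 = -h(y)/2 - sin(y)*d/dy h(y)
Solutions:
 h(y) = C1*(cos(y) + 1)^(1/4)/(cos(y) - 1)^(1/4)


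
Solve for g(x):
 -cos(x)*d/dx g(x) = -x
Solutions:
 g(x) = C1 + Integral(x/cos(x), x)


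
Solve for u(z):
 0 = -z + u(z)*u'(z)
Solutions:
 u(z) = -sqrt(C1 + z^2)
 u(z) = sqrt(C1 + z^2)


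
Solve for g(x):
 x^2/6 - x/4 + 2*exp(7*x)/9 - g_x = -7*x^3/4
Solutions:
 g(x) = C1 + 7*x^4/16 + x^3/18 - x^2/8 + 2*exp(7*x)/63


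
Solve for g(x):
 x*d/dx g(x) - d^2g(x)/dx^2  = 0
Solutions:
 g(x) = C1 + C2*erfi(sqrt(2)*x/2)


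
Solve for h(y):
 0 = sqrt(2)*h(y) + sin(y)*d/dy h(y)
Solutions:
 h(y) = C1*(cos(y) + 1)^(sqrt(2)/2)/(cos(y) - 1)^(sqrt(2)/2)


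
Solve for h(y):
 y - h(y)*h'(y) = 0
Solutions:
 h(y) = -sqrt(C1 + y^2)
 h(y) = sqrt(C1 + y^2)


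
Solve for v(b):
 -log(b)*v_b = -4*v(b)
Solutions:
 v(b) = C1*exp(4*li(b))


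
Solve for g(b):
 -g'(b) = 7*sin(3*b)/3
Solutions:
 g(b) = C1 + 7*cos(3*b)/9


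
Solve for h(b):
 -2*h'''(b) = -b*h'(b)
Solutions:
 h(b) = C1 + Integral(C2*airyai(2^(2/3)*b/2) + C3*airybi(2^(2/3)*b/2), b)


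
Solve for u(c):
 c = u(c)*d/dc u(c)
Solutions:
 u(c) = -sqrt(C1 + c^2)
 u(c) = sqrt(C1 + c^2)


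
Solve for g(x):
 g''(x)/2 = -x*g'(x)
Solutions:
 g(x) = C1 + C2*erf(x)


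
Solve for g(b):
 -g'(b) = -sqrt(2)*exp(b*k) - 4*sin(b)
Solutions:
 g(b) = C1 - 4*cos(b) + sqrt(2)*exp(b*k)/k


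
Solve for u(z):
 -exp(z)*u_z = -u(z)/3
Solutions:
 u(z) = C1*exp(-exp(-z)/3)


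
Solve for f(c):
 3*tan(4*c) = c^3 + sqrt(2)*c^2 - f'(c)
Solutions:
 f(c) = C1 + c^4/4 + sqrt(2)*c^3/3 + 3*log(cos(4*c))/4


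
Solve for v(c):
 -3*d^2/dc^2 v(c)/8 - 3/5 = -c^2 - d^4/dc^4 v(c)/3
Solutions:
 v(c) = C1 + C2*c + C3*exp(-3*sqrt(2)*c/4) + C4*exp(3*sqrt(2)*c/4) + 2*c^4/9 + 212*c^2/135


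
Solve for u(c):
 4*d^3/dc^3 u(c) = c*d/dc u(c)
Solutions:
 u(c) = C1 + Integral(C2*airyai(2^(1/3)*c/2) + C3*airybi(2^(1/3)*c/2), c)


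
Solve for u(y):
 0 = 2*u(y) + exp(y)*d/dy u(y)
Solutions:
 u(y) = C1*exp(2*exp(-y))


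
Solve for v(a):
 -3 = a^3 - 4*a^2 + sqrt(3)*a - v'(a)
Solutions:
 v(a) = C1 + a^4/4 - 4*a^3/3 + sqrt(3)*a^2/2 + 3*a


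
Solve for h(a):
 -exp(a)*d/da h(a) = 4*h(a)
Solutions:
 h(a) = C1*exp(4*exp(-a))


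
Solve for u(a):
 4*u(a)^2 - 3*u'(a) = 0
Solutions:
 u(a) = -3/(C1 + 4*a)


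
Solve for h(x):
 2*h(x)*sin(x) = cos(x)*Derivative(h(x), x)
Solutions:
 h(x) = C1/cos(x)^2


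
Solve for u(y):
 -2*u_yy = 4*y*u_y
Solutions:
 u(y) = C1 + C2*erf(y)


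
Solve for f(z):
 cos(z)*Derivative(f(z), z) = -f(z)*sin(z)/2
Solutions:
 f(z) = C1*sqrt(cos(z))


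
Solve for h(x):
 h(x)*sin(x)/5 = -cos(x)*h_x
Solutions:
 h(x) = C1*cos(x)^(1/5)


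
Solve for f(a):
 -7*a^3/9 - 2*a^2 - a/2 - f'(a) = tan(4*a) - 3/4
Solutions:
 f(a) = C1 - 7*a^4/36 - 2*a^3/3 - a^2/4 + 3*a/4 + log(cos(4*a))/4


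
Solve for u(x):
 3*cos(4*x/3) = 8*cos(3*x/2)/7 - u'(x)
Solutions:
 u(x) = C1 - 9*sin(4*x/3)/4 + 16*sin(3*x/2)/21


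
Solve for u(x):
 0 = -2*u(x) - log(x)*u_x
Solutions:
 u(x) = C1*exp(-2*li(x))


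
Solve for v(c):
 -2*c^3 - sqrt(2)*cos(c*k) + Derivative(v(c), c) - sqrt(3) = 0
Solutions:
 v(c) = C1 + c^4/2 + sqrt(3)*c + sqrt(2)*sin(c*k)/k


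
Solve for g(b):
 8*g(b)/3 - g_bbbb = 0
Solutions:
 g(b) = C1*exp(-6^(3/4)*b/3) + C2*exp(6^(3/4)*b/3) + C3*sin(6^(3/4)*b/3) + C4*cos(6^(3/4)*b/3)


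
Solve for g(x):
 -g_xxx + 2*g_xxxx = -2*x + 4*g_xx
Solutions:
 g(x) = C1 + C2*x + C3*exp(x*(1 - sqrt(33))/4) + C4*exp(x*(1 + sqrt(33))/4) + x^3/12 - x^2/16


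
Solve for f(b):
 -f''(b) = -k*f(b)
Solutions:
 f(b) = C1*exp(-b*sqrt(k)) + C2*exp(b*sqrt(k))


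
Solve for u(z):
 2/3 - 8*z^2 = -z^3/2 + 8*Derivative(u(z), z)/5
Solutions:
 u(z) = C1 + 5*z^4/64 - 5*z^3/3 + 5*z/12


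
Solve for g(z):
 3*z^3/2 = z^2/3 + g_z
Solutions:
 g(z) = C1 + 3*z^4/8 - z^3/9


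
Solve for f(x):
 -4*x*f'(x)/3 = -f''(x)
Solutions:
 f(x) = C1 + C2*erfi(sqrt(6)*x/3)


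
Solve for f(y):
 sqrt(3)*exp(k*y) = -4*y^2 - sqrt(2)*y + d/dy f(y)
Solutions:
 f(y) = C1 + 4*y^3/3 + sqrt(2)*y^2/2 + sqrt(3)*exp(k*y)/k


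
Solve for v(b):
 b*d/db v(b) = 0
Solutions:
 v(b) = C1


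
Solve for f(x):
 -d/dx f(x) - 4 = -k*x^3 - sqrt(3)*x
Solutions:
 f(x) = C1 + k*x^4/4 + sqrt(3)*x^2/2 - 4*x


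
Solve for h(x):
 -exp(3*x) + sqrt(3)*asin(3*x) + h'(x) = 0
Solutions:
 h(x) = C1 - sqrt(3)*(x*asin(3*x) + sqrt(1 - 9*x^2)/3) + exp(3*x)/3


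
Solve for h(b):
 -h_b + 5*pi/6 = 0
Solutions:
 h(b) = C1 + 5*pi*b/6


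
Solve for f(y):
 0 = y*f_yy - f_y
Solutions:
 f(y) = C1 + C2*y^2


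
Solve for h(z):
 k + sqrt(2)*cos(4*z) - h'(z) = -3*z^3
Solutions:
 h(z) = C1 + k*z + 3*z^4/4 + sqrt(2)*sin(4*z)/4


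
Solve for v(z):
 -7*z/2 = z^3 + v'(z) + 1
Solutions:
 v(z) = C1 - z^4/4 - 7*z^2/4 - z


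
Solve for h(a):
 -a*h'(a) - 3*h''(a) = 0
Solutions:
 h(a) = C1 + C2*erf(sqrt(6)*a/6)


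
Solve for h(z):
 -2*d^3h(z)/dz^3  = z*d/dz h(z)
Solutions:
 h(z) = C1 + Integral(C2*airyai(-2^(2/3)*z/2) + C3*airybi(-2^(2/3)*z/2), z)


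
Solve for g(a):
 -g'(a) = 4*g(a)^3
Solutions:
 g(a) = -sqrt(2)*sqrt(-1/(C1 - 4*a))/2
 g(a) = sqrt(2)*sqrt(-1/(C1 - 4*a))/2


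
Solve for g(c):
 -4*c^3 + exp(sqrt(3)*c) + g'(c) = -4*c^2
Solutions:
 g(c) = C1 + c^4 - 4*c^3/3 - sqrt(3)*exp(sqrt(3)*c)/3


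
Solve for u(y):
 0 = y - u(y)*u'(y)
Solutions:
 u(y) = -sqrt(C1 + y^2)
 u(y) = sqrt(C1 + y^2)


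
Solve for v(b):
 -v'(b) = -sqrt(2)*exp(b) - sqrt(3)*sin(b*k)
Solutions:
 v(b) = C1 + sqrt(2)*exp(b) - sqrt(3)*cos(b*k)/k


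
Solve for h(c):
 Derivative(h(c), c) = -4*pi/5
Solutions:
 h(c) = C1 - 4*pi*c/5


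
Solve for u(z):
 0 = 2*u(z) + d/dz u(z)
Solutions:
 u(z) = C1*exp(-2*z)


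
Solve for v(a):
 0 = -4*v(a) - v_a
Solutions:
 v(a) = C1*exp(-4*a)


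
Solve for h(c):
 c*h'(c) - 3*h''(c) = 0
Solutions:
 h(c) = C1 + C2*erfi(sqrt(6)*c/6)


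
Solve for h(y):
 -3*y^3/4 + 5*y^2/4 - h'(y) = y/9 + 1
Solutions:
 h(y) = C1 - 3*y^4/16 + 5*y^3/12 - y^2/18 - y


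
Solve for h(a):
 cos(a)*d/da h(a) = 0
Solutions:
 h(a) = C1


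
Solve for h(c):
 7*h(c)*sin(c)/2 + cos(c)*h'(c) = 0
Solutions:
 h(c) = C1*cos(c)^(7/2)


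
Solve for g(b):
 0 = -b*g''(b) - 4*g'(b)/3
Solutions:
 g(b) = C1 + C2/b^(1/3)


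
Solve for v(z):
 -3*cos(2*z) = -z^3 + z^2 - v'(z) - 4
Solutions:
 v(z) = C1 - z^4/4 + z^3/3 - 4*z + 3*sin(2*z)/2


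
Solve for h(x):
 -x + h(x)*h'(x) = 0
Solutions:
 h(x) = -sqrt(C1 + x^2)
 h(x) = sqrt(C1 + x^2)


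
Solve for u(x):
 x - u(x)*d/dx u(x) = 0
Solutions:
 u(x) = -sqrt(C1 + x^2)
 u(x) = sqrt(C1 + x^2)


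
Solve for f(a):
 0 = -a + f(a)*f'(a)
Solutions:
 f(a) = -sqrt(C1 + a^2)
 f(a) = sqrt(C1 + a^2)


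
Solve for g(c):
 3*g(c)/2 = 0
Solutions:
 g(c) = 0


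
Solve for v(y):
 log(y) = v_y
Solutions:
 v(y) = C1 + y*log(y) - y


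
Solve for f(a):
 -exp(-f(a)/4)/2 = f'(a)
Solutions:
 f(a) = 4*log(C1 - a/8)


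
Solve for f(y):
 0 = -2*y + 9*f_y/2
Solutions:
 f(y) = C1 + 2*y^2/9


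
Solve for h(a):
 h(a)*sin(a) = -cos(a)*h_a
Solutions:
 h(a) = C1*cos(a)


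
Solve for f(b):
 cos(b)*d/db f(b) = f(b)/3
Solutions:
 f(b) = C1*(sin(b) + 1)^(1/6)/(sin(b) - 1)^(1/6)


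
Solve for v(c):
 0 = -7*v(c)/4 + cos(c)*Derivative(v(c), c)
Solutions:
 v(c) = C1*(sin(c) + 1)^(7/8)/(sin(c) - 1)^(7/8)


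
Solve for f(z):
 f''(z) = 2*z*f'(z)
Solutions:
 f(z) = C1 + C2*erfi(z)


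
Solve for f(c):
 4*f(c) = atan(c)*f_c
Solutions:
 f(c) = C1*exp(4*Integral(1/atan(c), c))


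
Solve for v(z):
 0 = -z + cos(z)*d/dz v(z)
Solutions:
 v(z) = C1 + Integral(z/cos(z), z)


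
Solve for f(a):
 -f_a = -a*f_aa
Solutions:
 f(a) = C1 + C2*a^2


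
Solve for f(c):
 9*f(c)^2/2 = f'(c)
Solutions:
 f(c) = -2/(C1 + 9*c)


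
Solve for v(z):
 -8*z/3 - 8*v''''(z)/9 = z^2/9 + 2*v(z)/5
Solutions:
 v(z) = -5*z^2/18 - 20*z/3 + (C1*sin(sqrt(3)*5^(3/4)*z/10) + C2*cos(sqrt(3)*5^(3/4)*z/10))*exp(-sqrt(3)*5^(3/4)*z/10) + (C3*sin(sqrt(3)*5^(3/4)*z/10) + C4*cos(sqrt(3)*5^(3/4)*z/10))*exp(sqrt(3)*5^(3/4)*z/10)


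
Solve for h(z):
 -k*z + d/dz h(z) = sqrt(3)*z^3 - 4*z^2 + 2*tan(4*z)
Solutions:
 h(z) = C1 + k*z^2/2 + sqrt(3)*z^4/4 - 4*z^3/3 - log(cos(4*z))/2


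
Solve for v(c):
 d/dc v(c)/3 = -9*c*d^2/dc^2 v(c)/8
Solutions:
 v(c) = C1 + C2*c^(19/27)


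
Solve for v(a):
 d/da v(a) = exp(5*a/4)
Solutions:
 v(a) = C1 + 4*exp(5*a/4)/5


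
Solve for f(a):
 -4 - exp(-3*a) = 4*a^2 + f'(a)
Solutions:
 f(a) = C1 - 4*a^3/3 - 4*a + exp(-3*a)/3


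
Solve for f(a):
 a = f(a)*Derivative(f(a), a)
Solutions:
 f(a) = -sqrt(C1 + a^2)
 f(a) = sqrt(C1 + a^2)


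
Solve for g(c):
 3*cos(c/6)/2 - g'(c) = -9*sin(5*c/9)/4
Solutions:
 g(c) = C1 + 9*sin(c/6) - 81*cos(5*c/9)/20


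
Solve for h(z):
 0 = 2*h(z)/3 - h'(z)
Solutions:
 h(z) = C1*exp(2*z/3)


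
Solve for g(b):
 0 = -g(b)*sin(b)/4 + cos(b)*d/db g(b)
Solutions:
 g(b) = C1/cos(b)^(1/4)


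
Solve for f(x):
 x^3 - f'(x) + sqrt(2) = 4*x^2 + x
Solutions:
 f(x) = C1 + x^4/4 - 4*x^3/3 - x^2/2 + sqrt(2)*x


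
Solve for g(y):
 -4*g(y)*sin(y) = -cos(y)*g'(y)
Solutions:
 g(y) = C1/cos(y)^4


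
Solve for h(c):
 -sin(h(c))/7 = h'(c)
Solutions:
 c/7 + log(cos(h(c)) - 1)/2 - log(cos(h(c)) + 1)/2 = C1


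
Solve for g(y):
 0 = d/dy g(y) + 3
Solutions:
 g(y) = C1 - 3*y


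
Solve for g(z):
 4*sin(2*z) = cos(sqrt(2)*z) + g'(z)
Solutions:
 g(z) = C1 - sqrt(2)*sin(sqrt(2)*z)/2 - 2*cos(2*z)


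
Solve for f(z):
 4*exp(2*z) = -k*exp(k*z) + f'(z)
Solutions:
 f(z) = C1 + 2*exp(2*z) + exp(k*z)


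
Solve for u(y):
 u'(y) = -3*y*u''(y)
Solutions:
 u(y) = C1 + C2*y^(2/3)


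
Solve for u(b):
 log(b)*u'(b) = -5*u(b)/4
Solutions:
 u(b) = C1*exp(-5*li(b)/4)


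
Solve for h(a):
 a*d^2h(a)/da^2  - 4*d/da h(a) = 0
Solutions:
 h(a) = C1 + C2*a^5


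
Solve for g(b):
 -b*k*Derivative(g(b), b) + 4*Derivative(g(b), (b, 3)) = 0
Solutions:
 g(b) = C1 + Integral(C2*airyai(2^(1/3)*b*k^(1/3)/2) + C3*airybi(2^(1/3)*b*k^(1/3)/2), b)


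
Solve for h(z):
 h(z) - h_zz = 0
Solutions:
 h(z) = C1*exp(-z) + C2*exp(z)


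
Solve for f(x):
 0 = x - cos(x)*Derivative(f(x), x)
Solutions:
 f(x) = C1 + Integral(x/cos(x), x)


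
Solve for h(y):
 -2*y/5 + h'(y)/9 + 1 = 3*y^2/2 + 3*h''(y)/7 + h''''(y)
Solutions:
 h(y) = C1 + C2*exp(-y*(-6*882^(1/3)/(49 + sqrt(4669))^(1/3) + 84^(1/3)*(49 + sqrt(4669))^(1/3))/84)*sin(3^(1/6)*y*(18*98^(1/3)/(49 + sqrt(4669))^(1/3) + 28^(1/3)*3^(2/3)*(49 + sqrt(4669))^(1/3))/84) + C3*exp(-y*(-6*882^(1/3)/(49 + sqrt(4669))^(1/3) + 84^(1/3)*(49 + sqrt(4669))^(1/3))/84)*cos(3^(1/6)*y*(18*98^(1/3)/(49 + sqrt(4669))^(1/3) + 28^(1/3)*3^(2/3)*(49 + sqrt(4669))^(1/3))/84) + C4*exp(y*(-6*882^(1/3)/(49 + sqrt(4669))^(1/3) + 84^(1/3)*(49 + sqrt(4669))^(1/3))/42) + 9*y^3/2 + 3771*y^2/70 + 99612*y/245


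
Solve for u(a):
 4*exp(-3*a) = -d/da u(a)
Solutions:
 u(a) = C1 + 4*exp(-3*a)/3


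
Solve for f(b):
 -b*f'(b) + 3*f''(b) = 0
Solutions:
 f(b) = C1 + C2*erfi(sqrt(6)*b/6)


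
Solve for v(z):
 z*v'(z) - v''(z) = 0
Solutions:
 v(z) = C1 + C2*erfi(sqrt(2)*z/2)


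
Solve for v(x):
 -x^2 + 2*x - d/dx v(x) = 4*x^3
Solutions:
 v(x) = C1 - x^4 - x^3/3 + x^2


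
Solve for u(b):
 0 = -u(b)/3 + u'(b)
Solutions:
 u(b) = C1*exp(b/3)


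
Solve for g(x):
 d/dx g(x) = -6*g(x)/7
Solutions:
 g(x) = C1*exp(-6*x/7)


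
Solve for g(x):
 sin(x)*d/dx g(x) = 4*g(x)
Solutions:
 g(x) = C1*(cos(x)^2 - 2*cos(x) + 1)/(cos(x)^2 + 2*cos(x) + 1)


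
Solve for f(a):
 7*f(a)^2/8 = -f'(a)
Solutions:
 f(a) = 8/(C1 + 7*a)


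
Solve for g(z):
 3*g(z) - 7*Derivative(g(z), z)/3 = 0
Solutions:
 g(z) = C1*exp(9*z/7)


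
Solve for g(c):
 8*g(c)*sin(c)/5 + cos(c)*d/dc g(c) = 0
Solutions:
 g(c) = C1*cos(c)^(8/5)


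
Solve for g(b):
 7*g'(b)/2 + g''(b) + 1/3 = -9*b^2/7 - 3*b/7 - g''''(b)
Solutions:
 g(b) = C1 + C2*exp(-6^(1/3)*b*(-(63 + sqrt(4017))^(1/3) + 2*6^(1/3)/(63 + sqrt(4017))^(1/3))/12)*sin(2^(1/3)*3^(1/6)*b*(6*2^(1/3)/(63 + sqrt(4017))^(1/3) + 3^(2/3)*(63 + sqrt(4017))^(1/3))/12) + C3*exp(-6^(1/3)*b*(-(63 + sqrt(4017))^(1/3) + 2*6^(1/3)/(63 + sqrt(4017))^(1/3))/12)*cos(2^(1/3)*3^(1/6)*b*(6*2^(1/3)/(63 + sqrt(4017))^(1/3) + 3^(2/3)*(63 + sqrt(4017))^(1/3))/12) + C4*exp(6^(1/3)*b*(-(63 + sqrt(4017))^(1/3) + 2*6^(1/3)/(63 + sqrt(4017))^(1/3))/6) - 6*b^3/49 + 15*b^2/343 - 866*b/7203


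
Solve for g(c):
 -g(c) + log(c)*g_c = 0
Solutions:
 g(c) = C1*exp(li(c))


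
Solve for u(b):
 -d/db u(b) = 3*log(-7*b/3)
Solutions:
 u(b) = C1 - 3*b*log(-b) + 3*b*(-log(7) + 1 + log(3))


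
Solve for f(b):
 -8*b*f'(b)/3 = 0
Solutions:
 f(b) = C1


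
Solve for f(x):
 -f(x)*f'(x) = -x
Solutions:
 f(x) = -sqrt(C1 + x^2)
 f(x) = sqrt(C1 + x^2)


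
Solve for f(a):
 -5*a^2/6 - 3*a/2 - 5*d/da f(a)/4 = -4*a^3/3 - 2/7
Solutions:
 f(a) = C1 + 4*a^4/15 - 2*a^3/9 - 3*a^2/5 + 8*a/35


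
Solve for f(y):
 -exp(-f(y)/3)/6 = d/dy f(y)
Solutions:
 f(y) = 3*log(C1 - y/18)


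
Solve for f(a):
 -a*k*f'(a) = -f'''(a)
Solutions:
 f(a) = C1 + Integral(C2*airyai(a*k^(1/3)) + C3*airybi(a*k^(1/3)), a)


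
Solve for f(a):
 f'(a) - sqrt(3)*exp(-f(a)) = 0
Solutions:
 f(a) = log(C1 + sqrt(3)*a)


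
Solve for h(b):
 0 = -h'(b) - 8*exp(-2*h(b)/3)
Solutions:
 h(b) = 3*log(-sqrt(C1 - 8*b)) - 3*log(3) + 3*log(6)/2
 h(b) = 3*log(C1 - 8*b)/2 - 3*log(3) + 3*log(6)/2


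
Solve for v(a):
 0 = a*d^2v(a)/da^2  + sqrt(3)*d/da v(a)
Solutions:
 v(a) = C1 + C2*a^(1 - sqrt(3))


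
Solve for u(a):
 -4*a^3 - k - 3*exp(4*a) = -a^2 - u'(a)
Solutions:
 u(a) = C1 + a^4 - a^3/3 + a*k + 3*exp(4*a)/4


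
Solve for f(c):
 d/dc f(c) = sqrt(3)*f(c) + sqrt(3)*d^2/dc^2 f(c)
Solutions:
 f(c) = (C1*sin(sqrt(33)*c/6) + C2*cos(sqrt(33)*c/6))*exp(sqrt(3)*c/6)


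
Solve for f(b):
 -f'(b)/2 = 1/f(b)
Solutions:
 f(b) = -sqrt(C1 - 4*b)
 f(b) = sqrt(C1 - 4*b)


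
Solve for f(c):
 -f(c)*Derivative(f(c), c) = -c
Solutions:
 f(c) = -sqrt(C1 + c^2)
 f(c) = sqrt(C1 + c^2)


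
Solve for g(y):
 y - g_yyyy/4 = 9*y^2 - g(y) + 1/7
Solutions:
 g(y) = C1*exp(-sqrt(2)*y) + C2*exp(sqrt(2)*y) + C3*sin(sqrt(2)*y) + C4*cos(sqrt(2)*y) + 9*y^2 - y + 1/7


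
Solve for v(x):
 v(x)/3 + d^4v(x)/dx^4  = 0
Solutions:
 v(x) = (C1*sin(sqrt(2)*3^(3/4)*x/6) + C2*cos(sqrt(2)*3^(3/4)*x/6))*exp(-sqrt(2)*3^(3/4)*x/6) + (C3*sin(sqrt(2)*3^(3/4)*x/6) + C4*cos(sqrt(2)*3^(3/4)*x/6))*exp(sqrt(2)*3^(3/4)*x/6)


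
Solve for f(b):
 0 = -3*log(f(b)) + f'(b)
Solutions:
 li(f(b)) = C1 + 3*b


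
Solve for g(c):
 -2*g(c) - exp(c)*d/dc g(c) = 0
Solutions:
 g(c) = C1*exp(2*exp(-c))


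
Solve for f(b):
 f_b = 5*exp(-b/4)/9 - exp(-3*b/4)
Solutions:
 f(b) = C1 - 20*exp(-b/4)/9 + 4*exp(-3*b/4)/3


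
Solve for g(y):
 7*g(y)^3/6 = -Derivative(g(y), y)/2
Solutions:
 g(y) = -sqrt(6)*sqrt(-1/(C1 - 7*y))/2
 g(y) = sqrt(6)*sqrt(-1/(C1 - 7*y))/2


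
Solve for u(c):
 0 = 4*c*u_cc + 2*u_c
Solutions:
 u(c) = C1 + C2*sqrt(c)


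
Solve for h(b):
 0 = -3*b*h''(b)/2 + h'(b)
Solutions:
 h(b) = C1 + C2*b^(5/3)


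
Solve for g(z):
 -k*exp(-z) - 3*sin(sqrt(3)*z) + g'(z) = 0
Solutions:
 g(z) = C1 - k*exp(-z) - sqrt(3)*cos(sqrt(3)*z)


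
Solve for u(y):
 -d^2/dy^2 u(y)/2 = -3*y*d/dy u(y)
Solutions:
 u(y) = C1 + C2*erfi(sqrt(3)*y)


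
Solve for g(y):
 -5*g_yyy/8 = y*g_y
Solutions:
 g(y) = C1 + Integral(C2*airyai(-2*5^(2/3)*y/5) + C3*airybi(-2*5^(2/3)*y/5), y)


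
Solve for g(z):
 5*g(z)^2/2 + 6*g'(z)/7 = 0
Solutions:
 g(z) = 12/(C1 + 35*z)


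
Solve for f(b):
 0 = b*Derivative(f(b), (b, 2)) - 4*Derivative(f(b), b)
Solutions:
 f(b) = C1 + C2*b^5


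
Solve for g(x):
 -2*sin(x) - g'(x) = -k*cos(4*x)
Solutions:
 g(x) = C1 + k*sin(4*x)/4 + 2*cos(x)


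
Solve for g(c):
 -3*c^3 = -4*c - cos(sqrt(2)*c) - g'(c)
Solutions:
 g(c) = C1 + 3*c^4/4 - 2*c^2 - sqrt(2)*sin(sqrt(2)*c)/2


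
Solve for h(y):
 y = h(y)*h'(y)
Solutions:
 h(y) = -sqrt(C1 + y^2)
 h(y) = sqrt(C1 + y^2)


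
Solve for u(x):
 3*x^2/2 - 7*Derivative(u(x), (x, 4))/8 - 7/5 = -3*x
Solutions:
 u(x) = C1 + C2*x + C3*x^2 + C4*x^3 + x^6/210 + x^5/35 - x^4/15


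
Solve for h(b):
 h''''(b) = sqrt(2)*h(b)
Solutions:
 h(b) = C1*exp(-2^(1/8)*b) + C2*exp(2^(1/8)*b) + C3*sin(2^(1/8)*b) + C4*cos(2^(1/8)*b)


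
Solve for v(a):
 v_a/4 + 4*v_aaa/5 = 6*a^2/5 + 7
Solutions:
 v(a) = C1 + C2*sin(sqrt(5)*a/4) + C3*cos(sqrt(5)*a/4) + 8*a^3/5 - 68*a/25


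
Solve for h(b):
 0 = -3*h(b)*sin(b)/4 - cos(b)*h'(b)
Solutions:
 h(b) = C1*cos(b)^(3/4)


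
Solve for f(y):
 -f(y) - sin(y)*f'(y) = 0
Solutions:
 f(y) = C1*sqrt(cos(y) + 1)/sqrt(cos(y) - 1)


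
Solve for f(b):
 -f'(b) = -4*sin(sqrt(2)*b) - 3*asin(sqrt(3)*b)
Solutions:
 f(b) = C1 + 3*b*asin(sqrt(3)*b) + sqrt(3)*sqrt(1 - 3*b^2) - 2*sqrt(2)*cos(sqrt(2)*b)


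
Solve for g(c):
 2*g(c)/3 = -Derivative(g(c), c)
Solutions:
 g(c) = C1*exp(-2*c/3)


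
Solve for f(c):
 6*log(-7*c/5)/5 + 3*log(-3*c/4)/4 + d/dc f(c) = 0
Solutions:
 f(c) = C1 - 39*c*log(-c)/20 + 3*c*(-8*log(7) - 5*log(3) + 10*log(2) + 8*log(5) + 13)/20


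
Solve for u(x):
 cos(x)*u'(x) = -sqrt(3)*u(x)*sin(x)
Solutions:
 u(x) = C1*cos(x)^(sqrt(3))


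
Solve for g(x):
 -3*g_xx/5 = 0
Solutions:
 g(x) = C1 + C2*x


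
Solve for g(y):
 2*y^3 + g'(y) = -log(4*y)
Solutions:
 g(y) = C1 - y^4/2 - y*log(y) - y*log(4) + y


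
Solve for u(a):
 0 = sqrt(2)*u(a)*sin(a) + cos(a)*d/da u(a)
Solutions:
 u(a) = C1*cos(a)^(sqrt(2))


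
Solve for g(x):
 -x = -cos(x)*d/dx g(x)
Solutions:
 g(x) = C1 + Integral(x/cos(x), x)


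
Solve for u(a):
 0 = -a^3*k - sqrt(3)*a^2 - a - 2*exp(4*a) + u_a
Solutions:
 u(a) = C1 + a^4*k/4 + sqrt(3)*a^3/3 + a^2/2 + exp(4*a)/2


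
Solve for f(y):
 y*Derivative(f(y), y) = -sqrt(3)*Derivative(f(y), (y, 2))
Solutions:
 f(y) = C1 + C2*erf(sqrt(2)*3^(3/4)*y/6)


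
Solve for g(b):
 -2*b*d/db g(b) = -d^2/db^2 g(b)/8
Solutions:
 g(b) = C1 + C2*erfi(2*sqrt(2)*b)


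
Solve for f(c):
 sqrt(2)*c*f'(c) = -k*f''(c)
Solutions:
 f(c) = C1 + C2*sqrt(k)*erf(2^(3/4)*c*sqrt(1/k)/2)


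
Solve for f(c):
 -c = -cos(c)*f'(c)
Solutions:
 f(c) = C1 + Integral(c/cos(c), c)


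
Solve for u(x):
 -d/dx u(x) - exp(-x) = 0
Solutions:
 u(x) = C1 + exp(-x)


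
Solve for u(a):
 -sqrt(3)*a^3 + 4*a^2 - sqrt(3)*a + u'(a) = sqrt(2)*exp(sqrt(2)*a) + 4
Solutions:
 u(a) = C1 + sqrt(3)*a^4/4 - 4*a^3/3 + sqrt(3)*a^2/2 + 4*a + exp(sqrt(2)*a)


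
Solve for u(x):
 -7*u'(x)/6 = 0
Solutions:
 u(x) = C1


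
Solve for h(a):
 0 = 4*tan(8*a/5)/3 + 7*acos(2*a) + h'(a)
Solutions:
 h(a) = C1 - 7*a*acos(2*a) + 7*sqrt(1 - 4*a^2)/2 + 5*log(cos(8*a/5))/6


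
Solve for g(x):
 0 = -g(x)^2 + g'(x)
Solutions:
 g(x) = -1/(C1 + x)


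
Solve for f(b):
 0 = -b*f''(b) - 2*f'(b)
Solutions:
 f(b) = C1 + C2/b


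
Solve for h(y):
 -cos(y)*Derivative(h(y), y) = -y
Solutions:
 h(y) = C1 + Integral(y/cos(y), y)


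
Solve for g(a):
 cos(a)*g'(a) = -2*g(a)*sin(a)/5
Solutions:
 g(a) = C1*cos(a)^(2/5)


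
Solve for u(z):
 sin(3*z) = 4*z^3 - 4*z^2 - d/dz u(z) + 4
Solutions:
 u(z) = C1 + z^4 - 4*z^3/3 + 4*z + cos(3*z)/3


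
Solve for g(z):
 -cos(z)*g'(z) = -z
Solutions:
 g(z) = C1 + Integral(z/cos(z), z)


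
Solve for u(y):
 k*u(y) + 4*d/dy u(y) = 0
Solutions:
 u(y) = C1*exp(-k*y/4)


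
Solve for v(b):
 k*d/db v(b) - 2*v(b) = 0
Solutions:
 v(b) = C1*exp(2*b/k)


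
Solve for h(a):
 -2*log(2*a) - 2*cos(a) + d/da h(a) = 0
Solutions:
 h(a) = C1 + 2*a*log(a) - 2*a + 2*a*log(2) + 2*sin(a)


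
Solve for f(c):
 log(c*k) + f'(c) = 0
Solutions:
 f(c) = C1 - c*log(c*k) + c


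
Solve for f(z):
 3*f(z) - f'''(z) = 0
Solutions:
 f(z) = C3*exp(3^(1/3)*z) + (C1*sin(3^(5/6)*z/2) + C2*cos(3^(5/6)*z/2))*exp(-3^(1/3)*z/2)


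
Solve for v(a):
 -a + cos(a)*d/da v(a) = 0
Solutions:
 v(a) = C1 + Integral(a/cos(a), a)


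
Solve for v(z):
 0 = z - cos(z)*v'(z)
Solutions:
 v(z) = C1 + Integral(z/cos(z), z)


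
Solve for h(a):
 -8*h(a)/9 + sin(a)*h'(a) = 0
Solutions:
 h(a) = C1*(cos(a) - 1)^(4/9)/(cos(a) + 1)^(4/9)


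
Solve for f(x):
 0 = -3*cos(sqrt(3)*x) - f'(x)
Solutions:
 f(x) = C1 - sqrt(3)*sin(sqrt(3)*x)


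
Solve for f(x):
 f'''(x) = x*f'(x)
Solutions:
 f(x) = C1 + Integral(C2*airyai(x) + C3*airybi(x), x)


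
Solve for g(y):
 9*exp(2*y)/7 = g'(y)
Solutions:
 g(y) = C1 + 9*exp(2*y)/14


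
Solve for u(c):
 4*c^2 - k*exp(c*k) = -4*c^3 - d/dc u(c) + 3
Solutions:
 u(c) = C1 - c^4 - 4*c^3/3 + 3*c + exp(c*k)


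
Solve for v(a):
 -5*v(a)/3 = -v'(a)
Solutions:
 v(a) = C1*exp(5*a/3)


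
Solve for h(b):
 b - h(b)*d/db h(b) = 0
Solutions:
 h(b) = -sqrt(C1 + b^2)
 h(b) = sqrt(C1 + b^2)


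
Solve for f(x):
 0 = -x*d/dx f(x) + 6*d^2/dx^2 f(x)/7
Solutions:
 f(x) = C1 + C2*erfi(sqrt(21)*x/6)


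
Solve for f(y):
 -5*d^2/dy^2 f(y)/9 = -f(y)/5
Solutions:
 f(y) = C1*exp(-3*y/5) + C2*exp(3*y/5)


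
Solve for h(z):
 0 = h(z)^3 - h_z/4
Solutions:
 h(z) = -sqrt(2)*sqrt(-1/(C1 + 4*z))/2
 h(z) = sqrt(2)*sqrt(-1/(C1 + 4*z))/2


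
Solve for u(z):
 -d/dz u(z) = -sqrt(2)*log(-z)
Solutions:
 u(z) = C1 + sqrt(2)*z*log(-z) - sqrt(2)*z


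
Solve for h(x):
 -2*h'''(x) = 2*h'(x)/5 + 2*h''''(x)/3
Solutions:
 h(x) = C1 + C2*exp(x*(-1 + 10^(1/3)/(2*(sqrt(69) + 13)^(1/3)) + 10^(2/3)*(sqrt(69) + 13)^(1/3)/20))*sin(10^(1/3)*sqrt(3)*x*(-10^(1/3)*(sqrt(69) + 13)^(1/3) + 10/(sqrt(69) + 13)^(1/3))/20) + C3*exp(x*(-1 + 10^(1/3)/(2*(sqrt(69) + 13)^(1/3)) + 10^(2/3)*(sqrt(69) + 13)^(1/3)/20))*cos(10^(1/3)*sqrt(3)*x*(-10^(1/3)*(sqrt(69) + 13)^(1/3) + 10/(sqrt(69) + 13)^(1/3))/20) + C4*exp(-x*(10^(1/3)/(sqrt(69) + 13)^(1/3) + 1 + 10^(2/3)*(sqrt(69) + 13)^(1/3)/10))


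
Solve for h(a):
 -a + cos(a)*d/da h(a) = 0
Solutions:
 h(a) = C1 + Integral(a/cos(a), a)


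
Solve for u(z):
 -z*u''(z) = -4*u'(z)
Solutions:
 u(z) = C1 + C2*z^5


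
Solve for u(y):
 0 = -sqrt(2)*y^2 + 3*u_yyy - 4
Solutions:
 u(y) = C1 + C2*y + C3*y^2 + sqrt(2)*y^5/180 + 2*y^3/9


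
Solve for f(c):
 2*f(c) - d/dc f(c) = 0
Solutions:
 f(c) = C1*exp(2*c)


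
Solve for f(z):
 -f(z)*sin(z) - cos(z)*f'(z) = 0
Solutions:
 f(z) = C1*cos(z)


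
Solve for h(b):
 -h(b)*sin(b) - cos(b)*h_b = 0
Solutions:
 h(b) = C1*cos(b)


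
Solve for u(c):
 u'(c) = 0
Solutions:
 u(c) = C1


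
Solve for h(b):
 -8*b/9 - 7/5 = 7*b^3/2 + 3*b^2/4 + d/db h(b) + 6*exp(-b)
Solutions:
 h(b) = C1 - 7*b^4/8 - b^3/4 - 4*b^2/9 - 7*b/5 + 6*exp(-b)


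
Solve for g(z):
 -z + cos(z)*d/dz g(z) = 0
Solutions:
 g(z) = C1 + Integral(z/cos(z), z)


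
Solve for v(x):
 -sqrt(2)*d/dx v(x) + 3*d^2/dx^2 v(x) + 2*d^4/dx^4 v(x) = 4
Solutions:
 v(x) = C1 + C2*exp(sqrt(2)*x*(-(1 + sqrt(2))^(1/3) + (1 + sqrt(2))^(-1/3))/4)*sin(sqrt(6)*x*((1 + sqrt(2))^(-1/3) + (1 + sqrt(2))^(1/3))/4) + C3*exp(sqrt(2)*x*(-(1 + sqrt(2))^(1/3) + (1 + sqrt(2))^(-1/3))/4)*cos(sqrt(6)*x*((1 + sqrt(2))^(-1/3) + (1 + sqrt(2))^(1/3))/4) + C4*exp(-sqrt(2)*x*(-(1 + sqrt(2))^(1/3) + (1 + sqrt(2))^(-1/3))/2) - 2*sqrt(2)*x


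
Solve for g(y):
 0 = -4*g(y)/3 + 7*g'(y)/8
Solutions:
 g(y) = C1*exp(32*y/21)


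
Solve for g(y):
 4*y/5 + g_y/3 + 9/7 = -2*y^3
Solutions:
 g(y) = C1 - 3*y^4/2 - 6*y^2/5 - 27*y/7


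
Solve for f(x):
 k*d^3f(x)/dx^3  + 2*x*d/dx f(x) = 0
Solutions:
 f(x) = C1 + Integral(C2*airyai(2^(1/3)*x*(-1/k)^(1/3)) + C3*airybi(2^(1/3)*x*(-1/k)^(1/3)), x)


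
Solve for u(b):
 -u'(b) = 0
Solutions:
 u(b) = C1


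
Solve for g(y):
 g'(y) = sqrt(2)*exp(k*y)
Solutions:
 g(y) = C1 + sqrt(2)*exp(k*y)/k


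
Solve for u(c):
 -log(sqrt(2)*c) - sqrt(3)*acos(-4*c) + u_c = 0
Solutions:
 u(c) = C1 + c*log(c) - c + c*log(2)/2 + sqrt(3)*(c*acos(-4*c) + sqrt(1 - 16*c^2)/4)


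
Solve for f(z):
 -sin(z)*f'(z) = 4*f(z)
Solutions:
 f(z) = C1*(cos(z)^2 + 2*cos(z) + 1)/(cos(z)^2 - 2*cos(z) + 1)


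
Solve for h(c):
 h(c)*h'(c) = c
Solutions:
 h(c) = -sqrt(C1 + c^2)
 h(c) = sqrt(C1 + c^2)


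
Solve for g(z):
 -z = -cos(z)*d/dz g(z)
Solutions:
 g(z) = C1 + Integral(z/cos(z), z)


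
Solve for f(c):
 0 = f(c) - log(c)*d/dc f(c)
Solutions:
 f(c) = C1*exp(li(c))


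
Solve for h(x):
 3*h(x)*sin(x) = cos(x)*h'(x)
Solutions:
 h(x) = C1/cos(x)^3


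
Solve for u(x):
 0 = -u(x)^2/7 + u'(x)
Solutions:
 u(x) = -7/(C1 + x)


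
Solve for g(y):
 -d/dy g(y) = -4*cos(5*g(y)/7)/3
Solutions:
 -4*y/3 - 7*log(sin(5*g(y)/7) - 1)/10 + 7*log(sin(5*g(y)/7) + 1)/10 = C1


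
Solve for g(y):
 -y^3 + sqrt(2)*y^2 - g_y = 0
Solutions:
 g(y) = C1 - y^4/4 + sqrt(2)*y^3/3


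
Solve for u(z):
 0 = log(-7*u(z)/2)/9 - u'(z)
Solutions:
 -9*Integral(1/(log(-_y) - log(2) + log(7)), (_y, u(z))) = C1 - z


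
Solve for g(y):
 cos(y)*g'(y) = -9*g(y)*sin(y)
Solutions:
 g(y) = C1*cos(y)^9


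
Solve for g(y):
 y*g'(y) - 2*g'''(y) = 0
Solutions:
 g(y) = C1 + Integral(C2*airyai(2^(2/3)*y/2) + C3*airybi(2^(2/3)*y/2), y)


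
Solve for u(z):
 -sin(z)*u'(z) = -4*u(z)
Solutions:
 u(z) = C1*(cos(z)^2 - 2*cos(z) + 1)/(cos(z)^2 + 2*cos(z) + 1)


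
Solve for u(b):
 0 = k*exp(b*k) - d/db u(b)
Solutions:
 u(b) = C1 + exp(b*k)


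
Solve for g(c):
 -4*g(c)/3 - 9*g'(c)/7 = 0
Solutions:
 g(c) = C1*exp(-28*c/27)


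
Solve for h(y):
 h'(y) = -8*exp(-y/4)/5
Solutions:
 h(y) = C1 + 32*exp(-y/4)/5


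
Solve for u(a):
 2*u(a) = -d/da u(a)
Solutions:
 u(a) = C1*exp(-2*a)


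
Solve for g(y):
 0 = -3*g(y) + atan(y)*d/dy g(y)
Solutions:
 g(y) = C1*exp(3*Integral(1/atan(y), y))


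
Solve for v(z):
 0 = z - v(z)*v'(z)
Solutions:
 v(z) = -sqrt(C1 + z^2)
 v(z) = sqrt(C1 + z^2)


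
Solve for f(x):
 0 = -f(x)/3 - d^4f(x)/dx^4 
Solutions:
 f(x) = (C1*sin(sqrt(2)*3^(3/4)*x/6) + C2*cos(sqrt(2)*3^(3/4)*x/6))*exp(-sqrt(2)*3^(3/4)*x/6) + (C3*sin(sqrt(2)*3^(3/4)*x/6) + C4*cos(sqrt(2)*3^(3/4)*x/6))*exp(sqrt(2)*3^(3/4)*x/6)


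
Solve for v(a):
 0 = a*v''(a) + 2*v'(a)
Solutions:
 v(a) = C1 + C2/a


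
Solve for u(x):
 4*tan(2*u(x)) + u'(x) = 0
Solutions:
 u(x) = -asin(C1*exp(-8*x))/2 + pi/2
 u(x) = asin(C1*exp(-8*x))/2


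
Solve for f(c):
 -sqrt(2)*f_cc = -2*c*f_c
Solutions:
 f(c) = C1 + C2*erfi(2^(3/4)*c/2)


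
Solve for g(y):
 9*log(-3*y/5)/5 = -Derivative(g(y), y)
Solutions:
 g(y) = C1 - 9*y*log(-y)/5 + 9*y*(-log(3) + 1 + log(5))/5


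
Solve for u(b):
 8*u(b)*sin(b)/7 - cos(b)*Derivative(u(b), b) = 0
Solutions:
 u(b) = C1/cos(b)^(8/7)


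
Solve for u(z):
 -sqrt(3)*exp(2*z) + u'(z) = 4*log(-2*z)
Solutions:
 u(z) = C1 + 4*z*log(-z) + 4*z*(-1 + log(2)) + sqrt(3)*exp(2*z)/2


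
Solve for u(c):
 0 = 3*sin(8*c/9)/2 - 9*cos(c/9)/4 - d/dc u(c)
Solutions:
 u(c) = C1 - 81*sin(c/9)/4 - 27*cos(8*c/9)/16


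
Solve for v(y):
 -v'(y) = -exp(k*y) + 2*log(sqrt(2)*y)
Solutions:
 v(y) = C1 - 2*y*log(y) + y*(2 - log(2)) + Piecewise((exp(k*y)/k, Ne(k, 0)), (y, True))


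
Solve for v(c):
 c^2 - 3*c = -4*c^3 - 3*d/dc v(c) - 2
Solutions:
 v(c) = C1 - c^4/3 - c^3/9 + c^2/2 - 2*c/3


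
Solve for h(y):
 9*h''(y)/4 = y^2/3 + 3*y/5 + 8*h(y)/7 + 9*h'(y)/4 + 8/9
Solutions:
 h(y) = C1*exp(y*(21 - sqrt(1337))/42) + C2*exp(y*(21 + sqrt(1337))/42) - 7*y^2/24 + 399*y/640 - 581273/184320


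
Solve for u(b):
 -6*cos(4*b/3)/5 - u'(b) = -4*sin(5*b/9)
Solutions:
 u(b) = C1 - 9*sin(4*b/3)/10 - 36*cos(5*b/9)/5


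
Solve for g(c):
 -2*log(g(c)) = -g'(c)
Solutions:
 li(g(c)) = C1 + 2*c


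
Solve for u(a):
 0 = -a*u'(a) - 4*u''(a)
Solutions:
 u(a) = C1 + C2*erf(sqrt(2)*a/4)


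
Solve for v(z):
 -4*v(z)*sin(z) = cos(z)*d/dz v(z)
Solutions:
 v(z) = C1*cos(z)^4


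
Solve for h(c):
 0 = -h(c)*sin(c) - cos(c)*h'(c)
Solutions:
 h(c) = C1*cos(c)


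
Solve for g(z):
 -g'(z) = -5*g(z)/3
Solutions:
 g(z) = C1*exp(5*z/3)


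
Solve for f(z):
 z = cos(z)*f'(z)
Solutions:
 f(z) = C1 + Integral(z/cos(z), z)


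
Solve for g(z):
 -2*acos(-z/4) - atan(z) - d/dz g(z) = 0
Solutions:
 g(z) = C1 - 2*z*acos(-z/4) - z*atan(z) - 2*sqrt(16 - z^2) + log(z^2 + 1)/2


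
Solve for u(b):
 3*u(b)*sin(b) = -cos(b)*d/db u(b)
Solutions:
 u(b) = C1*cos(b)^3


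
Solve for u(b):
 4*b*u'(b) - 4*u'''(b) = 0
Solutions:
 u(b) = C1 + Integral(C2*airyai(b) + C3*airybi(b), b)


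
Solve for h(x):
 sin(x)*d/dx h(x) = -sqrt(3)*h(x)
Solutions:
 h(x) = C1*(cos(x) + 1)^(sqrt(3)/2)/(cos(x) - 1)^(sqrt(3)/2)


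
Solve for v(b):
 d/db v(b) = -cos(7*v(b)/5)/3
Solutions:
 b/3 - 5*log(sin(7*v(b)/5) - 1)/14 + 5*log(sin(7*v(b)/5) + 1)/14 = C1


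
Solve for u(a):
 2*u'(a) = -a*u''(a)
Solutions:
 u(a) = C1 + C2/a


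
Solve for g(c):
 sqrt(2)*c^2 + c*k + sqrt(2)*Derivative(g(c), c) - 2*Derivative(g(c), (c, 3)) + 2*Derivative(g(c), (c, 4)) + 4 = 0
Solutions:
 g(c) = C1 + C2*exp(c*((-1 + sqrt(-4 + (-4 + 27*sqrt(2))^2/4)/2 + 27*sqrt(2)/4)^(-1/3) + 2 + (-1 + sqrt(-4 + (-4 + 27*sqrt(2))^2/4)/2 + 27*sqrt(2)/4)^(1/3))/6)*sin(sqrt(3)*c*(-(-1 + sqrt(-4 + (-2 + 27*sqrt(2)/2)^2)/2 + 27*sqrt(2)/4)^(1/3) + (-1 + sqrt(-4 + (-2 + 27*sqrt(2)/2)^2)/2 + 27*sqrt(2)/4)^(-1/3))/6) + C3*exp(c*((-1 + sqrt(-4 + (-4 + 27*sqrt(2))^2/4)/2 + 27*sqrt(2)/4)^(-1/3) + 2 + (-1 + sqrt(-4 + (-4 + 27*sqrt(2))^2/4)/2 + 27*sqrt(2)/4)^(1/3))/6)*cos(sqrt(3)*c*(-(-1 + sqrt(-4 + (-2 + 27*sqrt(2)/2)^2)/2 + 27*sqrt(2)/4)^(1/3) + (-1 + sqrt(-4 + (-2 + 27*sqrt(2)/2)^2)/2 + 27*sqrt(2)/4)^(-1/3))/6) + C4*exp(c*(-(-1 + sqrt(-4 + (-4 + 27*sqrt(2))^2/4)/2 + 27*sqrt(2)/4)^(1/3) - 1/(-1 + sqrt(-4 + (-4 + 27*sqrt(2))^2/4)/2 + 27*sqrt(2)/4)^(1/3) + 1)/3) - c^3/3 - sqrt(2)*c^2*k/4 - 4*sqrt(2)*c


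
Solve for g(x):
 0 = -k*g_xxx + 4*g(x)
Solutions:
 g(x) = C1*exp(2^(2/3)*x*(1/k)^(1/3)) + C2*exp(2^(2/3)*x*(-1 + sqrt(3)*I)*(1/k)^(1/3)/2) + C3*exp(-2^(2/3)*x*(1 + sqrt(3)*I)*(1/k)^(1/3)/2)


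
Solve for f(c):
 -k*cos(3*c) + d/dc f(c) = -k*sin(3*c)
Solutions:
 f(c) = C1 + sqrt(2)*k*sin(3*c + pi/4)/3


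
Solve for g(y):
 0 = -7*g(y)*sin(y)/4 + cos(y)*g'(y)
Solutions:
 g(y) = C1/cos(y)^(7/4)


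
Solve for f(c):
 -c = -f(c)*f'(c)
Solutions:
 f(c) = -sqrt(C1 + c^2)
 f(c) = sqrt(C1 + c^2)


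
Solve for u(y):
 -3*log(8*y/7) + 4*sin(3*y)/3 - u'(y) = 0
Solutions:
 u(y) = C1 - 3*y*log(y) - 9*y*log(2) + 3*y + 3*y*log(7) - 4*cos(3*y)/9


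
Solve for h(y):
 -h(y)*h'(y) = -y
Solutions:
 h(y) = -sqrt(C1 + y^2)
 h(y) = sqrt(C1 + y^2)


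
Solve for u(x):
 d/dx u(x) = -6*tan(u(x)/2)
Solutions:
 u(x) = -2*asin(C1*exp(-3*x)) + 2*pi
 u(x) = 2*asin(C1*exp(-3*x))


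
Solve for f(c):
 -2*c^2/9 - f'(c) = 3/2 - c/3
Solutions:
 f(c) = C1 - 2*c^3/27 + c^2/6 - 3*c/2


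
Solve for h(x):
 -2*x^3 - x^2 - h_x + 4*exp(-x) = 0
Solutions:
 h(x) = C1 - x^4/2 - x^3/3 - 4*exp(-x)


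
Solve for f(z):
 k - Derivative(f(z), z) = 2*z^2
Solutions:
 f(z) = C1 + k*z - 2*z^3/3


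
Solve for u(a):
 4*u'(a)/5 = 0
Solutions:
 u(a) = C1


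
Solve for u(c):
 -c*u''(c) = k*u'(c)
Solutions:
 u(c) = C1 + c^(1 - re(k))*(C2*sin(log(c)*Abs(im(k))) + C3*cos(log(c)*im(k)))


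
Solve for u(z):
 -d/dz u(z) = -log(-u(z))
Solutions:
 -li(-u(z)) = C1 + z


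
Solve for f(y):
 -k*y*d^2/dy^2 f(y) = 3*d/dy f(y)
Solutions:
 f(y) = C1 + y^(((re(k) - 3)*re(k) + im(k)^2)/(re(k)^2 + im(k)^2))*(C2*sin(3*log(y)*Abs(im(k))/(re(k)^2 + im(k)^2)) + C3*cos(3*log(y)*im(k)/(re(k)^2 + im(k)^2)))


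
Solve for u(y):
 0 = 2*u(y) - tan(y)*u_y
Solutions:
 u(y) = C1*sin(y)^2


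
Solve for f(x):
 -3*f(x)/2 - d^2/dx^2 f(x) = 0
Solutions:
 f(x) = C1*sin(sqrt(6)*x/2) + C2*cos(sqrt(6)*x/2)


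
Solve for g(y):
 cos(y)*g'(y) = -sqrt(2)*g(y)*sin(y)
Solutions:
 g(y) = C1*cos(y)^(sqrt(2))


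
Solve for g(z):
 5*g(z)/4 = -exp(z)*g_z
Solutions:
 g(z) = C1*exp(5*exp(-z)/4)


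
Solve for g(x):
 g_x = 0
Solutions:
 g(x) = C1


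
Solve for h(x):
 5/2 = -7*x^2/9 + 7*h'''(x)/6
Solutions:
 h(x) = C1 + C2*x + C3*x^2 + x^5/90 + 5*x^3/14


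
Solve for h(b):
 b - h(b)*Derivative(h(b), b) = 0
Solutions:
 h(b) = -sqrt(C1 + b^2)
 h(b) = sqrt(C1 + b^2)


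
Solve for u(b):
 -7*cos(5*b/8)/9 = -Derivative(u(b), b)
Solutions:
 u(b) = C1 + 56*sin(5*b/8)/45


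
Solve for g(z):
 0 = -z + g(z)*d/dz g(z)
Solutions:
 g(z) = -sqrt(C1 + z^2)
 g(z) = sqrt(C1 + z^2)


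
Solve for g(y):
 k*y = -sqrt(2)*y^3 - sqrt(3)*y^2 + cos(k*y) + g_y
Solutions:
 g(y) = C1 + k*y^2/2 + sqrt(2)*y^4/4 + sqrt(3)*y^3/3 - sin(k*y)/k


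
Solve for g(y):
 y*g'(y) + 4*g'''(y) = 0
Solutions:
 g(y) = C1 + Integral(C2*airyai(-2^(1/3)*y/2) + C3*airybi(-2^(1/3)*y/2), y)


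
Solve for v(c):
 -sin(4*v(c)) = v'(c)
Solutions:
 v(c) = -acos((-C1 - exp(8*c))/(C1 - exp(8*c)))/4 + pi/2
 v(c) = acos((-C1 - exp(8*c))/(C1 - exp(8*c)))/4


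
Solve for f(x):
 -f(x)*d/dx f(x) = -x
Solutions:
 f(x) = -sqrt(C1 + x^2)
 f(x) = sqrt(C1 + x^2)


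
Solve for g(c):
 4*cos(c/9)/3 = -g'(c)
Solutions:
 g(c) = C1 - 12*sin(c/9)


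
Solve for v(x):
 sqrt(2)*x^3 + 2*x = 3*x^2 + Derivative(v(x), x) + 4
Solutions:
 v(x) = C1 + sqrt(2)*x^4/4 - x^3 + x^2 - 4*x


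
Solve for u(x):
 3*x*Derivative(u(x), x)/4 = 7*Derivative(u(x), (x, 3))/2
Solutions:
 u(x) = C1 + Integral(C2*airyai(14^(2/3)*3^(1/3)*x/14) + C3*airybi(14^(2/3)*3^(1/3)*x/14), x)


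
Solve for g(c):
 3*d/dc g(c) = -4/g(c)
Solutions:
 g(c) = -sqrt(C1 - 24*c)/3
 g(c) = sqrt(C1 - 24*c)/3


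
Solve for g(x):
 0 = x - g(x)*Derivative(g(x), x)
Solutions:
 g(x) = -sqrt(C1 + x^2)
 g(x) = sqrt(C1 + x^2)


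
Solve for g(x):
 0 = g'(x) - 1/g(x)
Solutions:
 g(x) = -sqrt(C1 + 2*x)
 g(x) = sqrt(C1 + 2*x)


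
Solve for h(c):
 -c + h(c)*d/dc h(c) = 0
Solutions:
 h(c) = -sqrt(C1 + c^2)
 h(c) = sqrt(C1 + c^2)


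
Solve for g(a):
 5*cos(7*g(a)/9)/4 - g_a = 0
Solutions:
 -5*a/4 - 9*log(sin(7*g(a)/9) - 1)/14 + 9*log(sin(7*g(a)/9) + 1)/14 = C1


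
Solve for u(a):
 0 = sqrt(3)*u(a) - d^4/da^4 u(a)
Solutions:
 u(a) = C1*exp(-3^(1/8)*a) + C2*exp(3^(1/8)*a) + C3*sin(3^(1/8)*a) + C4*cos(3^(1/8)*a)


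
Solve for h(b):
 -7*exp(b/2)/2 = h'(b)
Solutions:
 h(b) = C1 - 7*exp(b/2)


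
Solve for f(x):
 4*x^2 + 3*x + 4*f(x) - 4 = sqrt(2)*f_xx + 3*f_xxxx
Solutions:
 f(x) = C1*exp(-2^(3/4)*sqrt(3)*x/3) + C2*exp(2^(3/4)*sqrt(3)*x/3) + C3*sin(2^(1/4)*x) + C4*cos(2^(1/4)*x) - x^2 - 3*x/4 - sqrt(2)/2 + 1


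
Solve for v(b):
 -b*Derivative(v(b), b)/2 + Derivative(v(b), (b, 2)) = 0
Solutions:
 v(b) = C1 + C2*erfi(b/2)


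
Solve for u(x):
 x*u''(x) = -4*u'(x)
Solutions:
 u(x) = C1 + C2/x^3


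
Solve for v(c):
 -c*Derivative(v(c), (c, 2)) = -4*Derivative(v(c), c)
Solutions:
 v(c) = C1 + C2*c^5


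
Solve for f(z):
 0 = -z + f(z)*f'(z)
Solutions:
 f(z) = -sqrt(C1 + z^2)
 f(z) = sqrt(C1 + z^2)


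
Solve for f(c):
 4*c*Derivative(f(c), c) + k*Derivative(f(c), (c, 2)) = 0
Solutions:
 f(c) = C1 + C2*sqrt(k)*erf(sqrt(2)*c*sqrt(1/k))


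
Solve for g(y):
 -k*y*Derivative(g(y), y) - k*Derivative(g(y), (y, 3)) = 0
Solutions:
 g(y) = C1 + Integral(C2*airyai(-y) + C3*airybi(-y), y)


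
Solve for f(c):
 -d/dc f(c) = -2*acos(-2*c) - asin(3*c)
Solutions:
 f(c) = C1 + 2*c*acos(-2*c) + c*asin(3*c) + sqrt(1 - 9*c^2)/3 + sqrt(1 - 4*c^2)
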